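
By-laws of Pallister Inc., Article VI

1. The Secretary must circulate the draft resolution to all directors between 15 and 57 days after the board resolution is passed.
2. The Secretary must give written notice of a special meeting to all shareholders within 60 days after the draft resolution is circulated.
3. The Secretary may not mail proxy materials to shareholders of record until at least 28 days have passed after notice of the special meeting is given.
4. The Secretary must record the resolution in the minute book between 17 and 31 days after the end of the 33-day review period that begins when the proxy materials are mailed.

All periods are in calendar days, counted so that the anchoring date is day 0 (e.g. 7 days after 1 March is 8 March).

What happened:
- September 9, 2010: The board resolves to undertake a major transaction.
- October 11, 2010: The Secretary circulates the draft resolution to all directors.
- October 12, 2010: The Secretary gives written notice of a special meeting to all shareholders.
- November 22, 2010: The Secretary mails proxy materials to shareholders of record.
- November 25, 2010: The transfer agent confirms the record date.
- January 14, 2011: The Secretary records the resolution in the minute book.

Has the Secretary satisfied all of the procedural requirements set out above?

Yes

Step 1 — 15 and 57 days from September 9, 2010 (when the board resolution is passed) are September 24, 2010 and November 5, 2010 respectively; October 11, 2010 falls inside that range.
Step 2 — counting 60 days from October 11, 2010 (when the draft resolution is circulated) gives a deadline of December 10, 2010; completed October 12, 2010, before the deadline.
Step 3 — must wait 28 days from October 12, 2010 (when notice of the special meeting is given), so not before November 9, 2010; done November 22, 2010 — permitted.
Step 4 — 17 and 31 days from December 25, 2010 (end of the 33-day review period, which began when the proxy materials are mailed on November 22, 2010) are January 11, 2011 and January 25, 2011 respectively; done January 14, 2011, which is between those dates.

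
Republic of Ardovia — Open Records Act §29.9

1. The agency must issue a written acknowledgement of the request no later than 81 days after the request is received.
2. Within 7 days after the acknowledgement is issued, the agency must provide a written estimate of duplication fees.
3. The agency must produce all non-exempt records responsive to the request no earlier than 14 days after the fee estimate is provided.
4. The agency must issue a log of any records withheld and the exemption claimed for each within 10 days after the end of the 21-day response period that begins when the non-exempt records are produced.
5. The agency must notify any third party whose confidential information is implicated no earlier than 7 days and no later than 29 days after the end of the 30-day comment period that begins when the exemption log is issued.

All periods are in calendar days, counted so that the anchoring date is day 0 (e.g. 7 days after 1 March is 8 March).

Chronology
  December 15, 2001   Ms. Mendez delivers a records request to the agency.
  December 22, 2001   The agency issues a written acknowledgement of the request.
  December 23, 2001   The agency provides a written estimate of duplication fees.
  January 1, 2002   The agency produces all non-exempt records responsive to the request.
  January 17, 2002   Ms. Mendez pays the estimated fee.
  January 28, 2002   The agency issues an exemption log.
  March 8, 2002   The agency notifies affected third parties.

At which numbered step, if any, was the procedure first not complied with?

Step 3

Step 1: 81 days after December 15, 2001 (when the request is received) is March 6, 2002; completed December 22, 2001, before the deadline.
Step 2: 7 days after December 22, 2001 (when the acknowledgement is issued) is December 29, 2001; December 23, 2001 is within that limit.
Step 3: the earliest permitted date is 14 days after December 23, 2001 (when the fee estimate is provided), i.e. January 6, 2002; done January 1, 2002 — 5 days too early.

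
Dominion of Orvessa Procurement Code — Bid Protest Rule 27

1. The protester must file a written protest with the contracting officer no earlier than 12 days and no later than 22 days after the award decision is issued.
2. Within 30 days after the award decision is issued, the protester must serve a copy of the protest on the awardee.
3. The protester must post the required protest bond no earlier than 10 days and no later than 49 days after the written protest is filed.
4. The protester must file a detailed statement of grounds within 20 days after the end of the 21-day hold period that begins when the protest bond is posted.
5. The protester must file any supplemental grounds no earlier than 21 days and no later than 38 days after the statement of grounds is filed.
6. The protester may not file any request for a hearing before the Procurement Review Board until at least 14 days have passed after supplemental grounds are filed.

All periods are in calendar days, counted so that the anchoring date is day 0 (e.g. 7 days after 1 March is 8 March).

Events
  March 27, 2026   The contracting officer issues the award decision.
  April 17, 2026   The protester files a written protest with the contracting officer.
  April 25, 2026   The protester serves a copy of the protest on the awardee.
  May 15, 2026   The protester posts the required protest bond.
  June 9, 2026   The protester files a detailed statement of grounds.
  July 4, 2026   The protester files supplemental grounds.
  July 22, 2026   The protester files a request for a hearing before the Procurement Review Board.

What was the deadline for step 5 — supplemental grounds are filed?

July 17, 2026

Step 5 runs from June 9, 2026, when the statement of grounds is filed. The window is 21–38 days after June 9, 2026; it closes on July 17, 2026.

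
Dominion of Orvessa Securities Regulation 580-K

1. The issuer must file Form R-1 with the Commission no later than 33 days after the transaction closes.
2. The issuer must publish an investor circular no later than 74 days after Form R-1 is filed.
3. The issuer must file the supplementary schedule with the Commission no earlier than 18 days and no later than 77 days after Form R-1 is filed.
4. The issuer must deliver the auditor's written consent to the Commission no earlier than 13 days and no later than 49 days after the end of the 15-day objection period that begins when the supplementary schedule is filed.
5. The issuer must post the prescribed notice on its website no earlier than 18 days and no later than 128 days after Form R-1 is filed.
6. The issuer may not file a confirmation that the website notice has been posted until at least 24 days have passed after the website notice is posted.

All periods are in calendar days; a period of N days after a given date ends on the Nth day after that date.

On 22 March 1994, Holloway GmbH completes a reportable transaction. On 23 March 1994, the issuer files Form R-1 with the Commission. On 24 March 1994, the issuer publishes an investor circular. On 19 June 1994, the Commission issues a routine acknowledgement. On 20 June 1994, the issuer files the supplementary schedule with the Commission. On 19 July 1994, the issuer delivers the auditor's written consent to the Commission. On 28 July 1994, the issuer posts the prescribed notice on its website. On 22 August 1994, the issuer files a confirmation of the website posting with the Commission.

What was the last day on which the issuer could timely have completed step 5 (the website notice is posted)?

Step 5 runs from 23 March 1994, when Form R-1 is filed. The window is 18–128 days after 23 March 1994; it closes on 29 July 1994.

29 July 1994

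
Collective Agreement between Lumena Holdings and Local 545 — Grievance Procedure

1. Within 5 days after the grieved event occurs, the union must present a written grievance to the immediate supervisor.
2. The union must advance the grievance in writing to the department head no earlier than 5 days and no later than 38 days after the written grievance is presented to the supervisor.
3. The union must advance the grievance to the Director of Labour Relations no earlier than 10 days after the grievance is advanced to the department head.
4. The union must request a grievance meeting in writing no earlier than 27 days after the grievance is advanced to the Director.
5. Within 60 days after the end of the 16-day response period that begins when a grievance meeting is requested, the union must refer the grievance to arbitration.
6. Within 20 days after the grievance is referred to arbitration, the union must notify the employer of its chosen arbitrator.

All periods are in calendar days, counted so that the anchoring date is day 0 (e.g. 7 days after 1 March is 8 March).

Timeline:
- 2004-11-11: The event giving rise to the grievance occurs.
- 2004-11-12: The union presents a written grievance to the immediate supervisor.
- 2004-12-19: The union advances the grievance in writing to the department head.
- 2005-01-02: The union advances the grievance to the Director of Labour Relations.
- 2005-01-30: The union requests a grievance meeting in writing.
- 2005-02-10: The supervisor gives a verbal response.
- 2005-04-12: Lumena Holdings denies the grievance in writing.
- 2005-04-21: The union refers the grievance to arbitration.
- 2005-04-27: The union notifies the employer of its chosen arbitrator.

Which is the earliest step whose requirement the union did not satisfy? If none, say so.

Step 1 — counting 5 days from 2004-11-11 (when the grieved event occurs) gives a deadline of 2004-11-16; 2004-11-12 is within that limit.
Step 2 — 5 and 38 days from 2004-11-12 (when the written grievance is presented to the supervisor) are 2004-11-17 and 2004-12-20 respectively; done 2004-12-19, which is between those dates.
Step 3 — must wait 10 days from 2004-12-19 (when the grievance is advanced to the department head), so not before 2004-12-29; 2005-01-02 is on or after that date.
Step 4 — must wait 27 days from 2005-01-02 (when the grievance is advanced to the Director), so not before 2005-01-29; 2005-01-30 is on or after that date.
Step 5 — counting 60 days from 2005-02-15 (end of the 16-day response period, which began when a grievance meeting is requested on 2005-01-30) gives a deadline of 2005-04-16; not done until 2005-04-21, 5 days after the deadline.
That is the first point of non-compliance.

Step 5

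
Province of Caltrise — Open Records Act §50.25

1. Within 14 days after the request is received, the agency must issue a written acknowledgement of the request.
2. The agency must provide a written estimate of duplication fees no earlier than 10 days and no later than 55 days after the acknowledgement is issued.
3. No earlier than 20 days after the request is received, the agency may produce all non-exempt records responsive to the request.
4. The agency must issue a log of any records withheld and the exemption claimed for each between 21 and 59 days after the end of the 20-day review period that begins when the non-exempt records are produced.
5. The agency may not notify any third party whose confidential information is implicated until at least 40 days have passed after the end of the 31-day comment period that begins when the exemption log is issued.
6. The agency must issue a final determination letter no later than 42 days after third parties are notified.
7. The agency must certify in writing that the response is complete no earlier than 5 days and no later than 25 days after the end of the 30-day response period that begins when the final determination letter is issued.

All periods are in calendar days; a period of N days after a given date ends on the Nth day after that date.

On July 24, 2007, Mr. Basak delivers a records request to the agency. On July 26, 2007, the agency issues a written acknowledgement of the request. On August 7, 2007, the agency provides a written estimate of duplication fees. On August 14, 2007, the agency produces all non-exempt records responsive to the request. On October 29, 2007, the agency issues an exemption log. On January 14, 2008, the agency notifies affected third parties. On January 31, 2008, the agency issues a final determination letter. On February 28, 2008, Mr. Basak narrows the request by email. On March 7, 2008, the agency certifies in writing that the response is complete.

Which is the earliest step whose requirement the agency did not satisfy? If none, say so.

None — every step was satisfied

(1) due by July 24, 2007 + 14 days = August 7, 2007; done July 26, 2007 — timely.
(2) the permitted window runs from July 26, 2007 + 10 = August 5, 2007 to July 26, 2007 + 55 = September 19, 2007; August 7, 2007 falls inside that range.
(3) permitted from July 24, 2007 + 20 days = August 13, 2007 onward; August 14, 2007 is on or after that date.
(4) the permitted window runs from September 3, 2007 + 21 = September 24, 2007 to September 3, 2007 + 59 = November 1, 2007; done October 29, 2007, which is between those dates.
(5) permitted from November 29, 2007 + 40 days = January 8, 2008 onward; done January 14, 2008, after the minimum wait.
(6) due by January 14, 2008 + 42 days = February 25, 2008; completed January 31, 2008, before the deadline.
(7) the permitted window runs from March 1, 2008 + 5 = March 6, 2008 to March 1, 2008 + 25 = March 26, 2008; March 7, 2008 falls inside that range.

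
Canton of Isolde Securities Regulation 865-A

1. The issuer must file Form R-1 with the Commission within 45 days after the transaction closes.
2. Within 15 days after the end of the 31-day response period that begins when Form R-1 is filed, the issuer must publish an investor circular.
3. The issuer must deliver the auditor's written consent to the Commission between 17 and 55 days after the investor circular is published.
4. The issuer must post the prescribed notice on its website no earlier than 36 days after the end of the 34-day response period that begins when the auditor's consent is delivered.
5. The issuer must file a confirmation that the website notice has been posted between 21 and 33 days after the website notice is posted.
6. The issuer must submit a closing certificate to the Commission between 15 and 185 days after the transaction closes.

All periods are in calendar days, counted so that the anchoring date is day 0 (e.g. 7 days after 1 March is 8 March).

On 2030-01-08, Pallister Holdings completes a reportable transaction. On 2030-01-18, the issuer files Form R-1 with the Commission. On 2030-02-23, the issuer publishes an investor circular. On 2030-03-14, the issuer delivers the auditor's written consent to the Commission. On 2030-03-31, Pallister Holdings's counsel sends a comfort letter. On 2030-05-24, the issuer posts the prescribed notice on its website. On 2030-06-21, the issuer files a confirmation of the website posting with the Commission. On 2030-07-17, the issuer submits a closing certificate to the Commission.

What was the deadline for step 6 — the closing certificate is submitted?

2030-07-12

Step 6 runs from 2030-01-08, when the transaction closes. The window is 15–185 days after 2030-01-08; it closes on 2030-07-12.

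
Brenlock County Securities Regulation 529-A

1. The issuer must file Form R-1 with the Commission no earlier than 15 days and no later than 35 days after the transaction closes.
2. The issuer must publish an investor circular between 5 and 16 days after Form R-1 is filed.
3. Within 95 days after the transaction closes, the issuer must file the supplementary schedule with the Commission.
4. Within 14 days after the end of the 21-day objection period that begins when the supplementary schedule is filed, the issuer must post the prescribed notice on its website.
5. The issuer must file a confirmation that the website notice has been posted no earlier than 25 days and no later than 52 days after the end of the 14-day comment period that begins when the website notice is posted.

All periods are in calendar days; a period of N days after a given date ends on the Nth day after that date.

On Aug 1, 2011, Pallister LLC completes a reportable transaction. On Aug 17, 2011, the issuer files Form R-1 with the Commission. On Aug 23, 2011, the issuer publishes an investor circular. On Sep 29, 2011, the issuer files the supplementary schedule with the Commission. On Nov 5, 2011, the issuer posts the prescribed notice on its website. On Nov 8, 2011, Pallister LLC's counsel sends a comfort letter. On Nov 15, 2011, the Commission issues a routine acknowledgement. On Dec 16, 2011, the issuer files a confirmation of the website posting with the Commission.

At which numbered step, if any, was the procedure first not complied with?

Step 4

Step 1: the window is 15–35 days after Aug 1, 2011 (when the transaction closes), so Aug 16, 2011 through Sep 5, 2011; done Aug 17, 2011, which is between those dates.
Step 2: the window is 5–16 days after Aug 17, 2011 (when Form R-1 is filed), so Aug 22, 2011 through Sep 2, 2011; done Aug 23, 2011 — within the window.
Step 3: 95 days after Aug 1, 2011 (when the transaction closes) is Nov 4, 2011; done Sep 29, 2011 — timely.
Step 4: 14 days after Oct 20, 2011 (end of the 21-day objection period, which began when the supplementary schedule is filed on Sep 29, 2011) is Nov 3, 2011; done Nov 5, 2011 — 2 days late.
The procedure was therefore not followed at step 4.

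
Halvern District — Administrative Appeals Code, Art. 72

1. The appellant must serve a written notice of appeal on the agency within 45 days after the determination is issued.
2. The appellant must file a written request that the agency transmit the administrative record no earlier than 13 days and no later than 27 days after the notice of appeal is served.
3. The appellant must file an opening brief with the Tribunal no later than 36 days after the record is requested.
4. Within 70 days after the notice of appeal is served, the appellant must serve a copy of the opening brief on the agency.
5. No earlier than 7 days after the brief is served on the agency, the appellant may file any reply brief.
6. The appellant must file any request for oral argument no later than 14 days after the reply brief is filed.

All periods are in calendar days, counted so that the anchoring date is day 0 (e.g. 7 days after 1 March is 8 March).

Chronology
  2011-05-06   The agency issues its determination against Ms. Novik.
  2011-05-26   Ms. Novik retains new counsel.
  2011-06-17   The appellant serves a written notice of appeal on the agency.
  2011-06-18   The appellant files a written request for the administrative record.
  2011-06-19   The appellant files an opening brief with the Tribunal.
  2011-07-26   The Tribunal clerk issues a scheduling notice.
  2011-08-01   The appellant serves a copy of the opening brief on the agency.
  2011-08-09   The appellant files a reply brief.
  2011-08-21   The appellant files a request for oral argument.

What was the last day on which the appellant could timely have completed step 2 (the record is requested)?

2011-07-14

Step 2 runs from 2011-06-17, when the notice of appeal is served. The window is 13–27 days after 2011-06-17; it closes on 2011-07-14.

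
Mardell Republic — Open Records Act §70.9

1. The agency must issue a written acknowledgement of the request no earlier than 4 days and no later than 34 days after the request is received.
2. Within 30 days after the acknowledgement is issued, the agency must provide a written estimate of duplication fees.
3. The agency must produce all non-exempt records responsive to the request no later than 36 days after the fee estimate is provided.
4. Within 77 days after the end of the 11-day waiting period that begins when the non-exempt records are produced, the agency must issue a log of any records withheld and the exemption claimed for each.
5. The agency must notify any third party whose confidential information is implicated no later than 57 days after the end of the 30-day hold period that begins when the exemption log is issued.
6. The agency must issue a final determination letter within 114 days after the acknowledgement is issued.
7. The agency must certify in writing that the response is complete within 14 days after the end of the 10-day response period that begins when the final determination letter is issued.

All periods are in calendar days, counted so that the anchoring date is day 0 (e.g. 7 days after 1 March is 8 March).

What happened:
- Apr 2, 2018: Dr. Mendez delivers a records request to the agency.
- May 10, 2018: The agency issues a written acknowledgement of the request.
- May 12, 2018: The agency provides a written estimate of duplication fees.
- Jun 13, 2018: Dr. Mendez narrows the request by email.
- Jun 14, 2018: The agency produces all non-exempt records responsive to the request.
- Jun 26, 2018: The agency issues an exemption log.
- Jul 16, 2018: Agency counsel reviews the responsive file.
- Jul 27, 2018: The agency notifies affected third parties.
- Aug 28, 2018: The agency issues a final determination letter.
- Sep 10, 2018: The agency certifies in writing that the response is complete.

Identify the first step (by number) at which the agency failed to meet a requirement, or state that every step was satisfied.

(1) the permitted window runs from Apr 2, 2018 + 4 = Apr 6, 2018 to Apr 2, 2018 + 34 = May 6, 2018; May 10, 2018 is 4 days past the end of the window.

Step 1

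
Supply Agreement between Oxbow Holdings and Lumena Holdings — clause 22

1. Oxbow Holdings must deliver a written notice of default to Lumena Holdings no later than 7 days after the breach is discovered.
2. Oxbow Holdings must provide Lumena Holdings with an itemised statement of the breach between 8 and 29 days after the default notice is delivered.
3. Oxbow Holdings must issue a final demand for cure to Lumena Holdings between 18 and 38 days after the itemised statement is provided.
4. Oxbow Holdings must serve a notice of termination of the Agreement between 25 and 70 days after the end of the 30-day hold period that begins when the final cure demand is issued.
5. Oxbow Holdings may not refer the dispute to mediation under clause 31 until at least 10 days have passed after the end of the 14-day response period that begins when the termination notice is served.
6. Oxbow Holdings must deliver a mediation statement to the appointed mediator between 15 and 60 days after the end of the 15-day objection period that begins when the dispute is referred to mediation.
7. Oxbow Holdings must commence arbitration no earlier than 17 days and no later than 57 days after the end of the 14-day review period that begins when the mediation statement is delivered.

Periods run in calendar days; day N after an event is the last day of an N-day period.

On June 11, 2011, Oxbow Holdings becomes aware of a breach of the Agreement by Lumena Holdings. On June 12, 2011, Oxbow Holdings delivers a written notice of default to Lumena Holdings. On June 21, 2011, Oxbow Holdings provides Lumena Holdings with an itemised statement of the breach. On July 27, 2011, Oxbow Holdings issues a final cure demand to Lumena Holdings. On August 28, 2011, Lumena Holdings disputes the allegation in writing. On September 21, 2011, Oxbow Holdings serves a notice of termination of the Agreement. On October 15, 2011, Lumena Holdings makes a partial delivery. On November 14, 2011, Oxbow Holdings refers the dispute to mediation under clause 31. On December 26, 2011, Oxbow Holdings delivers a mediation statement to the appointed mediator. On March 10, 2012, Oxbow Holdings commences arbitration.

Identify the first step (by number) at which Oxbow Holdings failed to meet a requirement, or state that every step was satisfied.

Step 7

Step 1: 7 days after June 11, 2011 (when the breach is discovered) is June 18, 2011; June 12, 2011 is within that limit.
Step 2: the window is 8–29 days after June 12, 2011 (when the default notice is delivered), so June 20, 2011 through July 11, 2011; June 21, 2011 falls inside that range.
Step 3: the window is 18–38 days after June 21, 2011 (when the itemised statement is provided), so July 9, 2011 through July 29, 2011; July 27, 2011 falls inside that range.
Step 4: the window is 25–70 days after August 26, 2011 (end of the 30-day hold period, which began when the final cure demand is issued on July 27, 2011), so September 20, 2011 through November 4, 2011; September 21, 2011 falls inside that range.
Step 5: the earliest permitted date is 10 days after October 5, 2011 (end of the 14-day response period, which began when the termination notice is served on September 21, 2011), i.e. October 15, 2011; November 14, 2011 is on or after that date.
Step 6: the window is 15–60 days after November 29, 2011 (end of the 15-day objection period, which began when the dispute is referred to mediation on November 14, 2011), so December 14, 2011 through January 28, 2012; December 26, 2011 falls inside that range.
Step 7: the window is 17–57 days after January 9, 2012 (end of the 14-day review period, which began when the mediation statement is delivered on December 26, 2011), so January 26, 2012 through March 6, 2012; March 10, 2012 is 4 days past the end of the window.
The analysis stops there.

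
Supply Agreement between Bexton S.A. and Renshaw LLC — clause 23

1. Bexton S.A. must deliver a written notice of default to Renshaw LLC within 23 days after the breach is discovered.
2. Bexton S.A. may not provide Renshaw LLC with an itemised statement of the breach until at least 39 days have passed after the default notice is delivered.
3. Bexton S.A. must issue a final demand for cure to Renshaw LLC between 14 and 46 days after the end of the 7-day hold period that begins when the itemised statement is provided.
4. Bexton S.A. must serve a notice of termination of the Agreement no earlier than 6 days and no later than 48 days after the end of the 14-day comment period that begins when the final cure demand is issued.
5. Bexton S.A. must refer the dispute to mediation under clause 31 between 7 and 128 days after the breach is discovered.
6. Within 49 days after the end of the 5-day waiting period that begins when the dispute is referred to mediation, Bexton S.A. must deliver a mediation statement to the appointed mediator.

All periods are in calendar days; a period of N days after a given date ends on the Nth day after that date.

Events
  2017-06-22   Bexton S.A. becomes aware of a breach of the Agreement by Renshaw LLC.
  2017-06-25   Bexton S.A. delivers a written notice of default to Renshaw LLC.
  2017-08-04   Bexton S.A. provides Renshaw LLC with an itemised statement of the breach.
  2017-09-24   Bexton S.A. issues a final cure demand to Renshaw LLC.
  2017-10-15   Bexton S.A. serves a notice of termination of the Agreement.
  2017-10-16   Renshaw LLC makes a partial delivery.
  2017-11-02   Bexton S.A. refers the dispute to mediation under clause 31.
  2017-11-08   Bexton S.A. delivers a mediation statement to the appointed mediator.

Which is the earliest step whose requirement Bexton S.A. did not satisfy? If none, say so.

Step 1: 23 days after 2017-06-22 (when the breach is discovered) is 2017-07-15; completed 2017-06-25, before the deadline.
Step 2: the earliest permitted date is 39 days after 2017-06-25 (when the default notice is delivered), i.e. 2017-08-03; done 2017-08-04 — permitted.
Step 3: the window is 14–46 days after 2017-08-11 (end of the 7-day hold period, which began when the itemised statement is provided on 2017-08-04), so 2017-08-25 through 2017-09-26; done 2017-09-24, which is between those dates.
Step 4: the window is 6–48 days after 2017-10-08 (end of the 14-day comment period, which began when the final cure demand is issued on 2017-09-24), so 2017-10-14 through 2017-11-25; done 2017-10-15, which is between those dates.
Step 5: the window is 7–128 days after 2017-06-22 (when the breach is discovered), so 2017-06-29 through 2017-10-28; 2017-11-02 is 5 days past the end of the window.

Step 5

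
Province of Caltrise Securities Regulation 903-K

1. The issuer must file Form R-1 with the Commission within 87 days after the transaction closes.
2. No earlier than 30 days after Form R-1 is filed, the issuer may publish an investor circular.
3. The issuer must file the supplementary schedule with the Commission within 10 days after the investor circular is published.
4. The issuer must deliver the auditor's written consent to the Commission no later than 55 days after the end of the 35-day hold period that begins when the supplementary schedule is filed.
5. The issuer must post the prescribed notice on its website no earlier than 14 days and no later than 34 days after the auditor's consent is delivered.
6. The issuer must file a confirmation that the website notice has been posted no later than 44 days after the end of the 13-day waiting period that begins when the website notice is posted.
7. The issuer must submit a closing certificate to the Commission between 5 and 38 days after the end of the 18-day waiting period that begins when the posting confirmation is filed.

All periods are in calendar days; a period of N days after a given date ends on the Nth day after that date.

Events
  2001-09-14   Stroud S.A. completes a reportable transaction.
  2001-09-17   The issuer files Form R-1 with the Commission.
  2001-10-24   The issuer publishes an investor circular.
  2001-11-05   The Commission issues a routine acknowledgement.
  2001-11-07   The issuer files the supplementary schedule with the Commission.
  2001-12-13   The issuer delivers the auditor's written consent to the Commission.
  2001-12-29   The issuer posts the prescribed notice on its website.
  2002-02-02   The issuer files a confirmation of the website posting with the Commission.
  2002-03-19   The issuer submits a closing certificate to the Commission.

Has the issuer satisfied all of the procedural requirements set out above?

No

Step 1 — counting 87 days from 2001-09-14 (when the transaction closes) gives a deadline of 2001-12-10; done 2001-09-17 — timely.
Step 2 — must wait 30 days from 2001-09-17 (when Form R-1 is filed), so not before 2001-10-17; done 2001-10-24, after the minimum wait.
Step 3 — counting 10 days from 2001-10-24 (when the investor circular is published) gives a deadline of 2001-11-03; not done until 2001-11-07, 4 days after the deadline.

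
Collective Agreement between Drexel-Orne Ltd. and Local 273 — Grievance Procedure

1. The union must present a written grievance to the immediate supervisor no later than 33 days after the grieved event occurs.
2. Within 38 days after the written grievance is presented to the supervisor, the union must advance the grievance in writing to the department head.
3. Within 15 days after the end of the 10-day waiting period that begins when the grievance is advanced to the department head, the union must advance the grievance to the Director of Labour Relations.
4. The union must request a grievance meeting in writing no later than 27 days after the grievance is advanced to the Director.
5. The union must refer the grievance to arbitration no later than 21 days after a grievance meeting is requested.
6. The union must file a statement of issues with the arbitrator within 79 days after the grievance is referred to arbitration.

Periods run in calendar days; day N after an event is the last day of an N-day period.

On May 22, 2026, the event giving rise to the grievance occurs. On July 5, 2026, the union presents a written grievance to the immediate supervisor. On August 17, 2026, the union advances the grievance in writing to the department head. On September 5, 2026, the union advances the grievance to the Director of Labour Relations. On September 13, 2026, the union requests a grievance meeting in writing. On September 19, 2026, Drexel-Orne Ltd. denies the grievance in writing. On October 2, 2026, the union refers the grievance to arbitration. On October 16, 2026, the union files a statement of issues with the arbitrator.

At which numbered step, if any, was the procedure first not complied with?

Step 1

Step 1: 33 days after May 22, 2026 (when the grieved event occurs) is June 24, 2026; July 5, 2026 misses that deadline by 11 days.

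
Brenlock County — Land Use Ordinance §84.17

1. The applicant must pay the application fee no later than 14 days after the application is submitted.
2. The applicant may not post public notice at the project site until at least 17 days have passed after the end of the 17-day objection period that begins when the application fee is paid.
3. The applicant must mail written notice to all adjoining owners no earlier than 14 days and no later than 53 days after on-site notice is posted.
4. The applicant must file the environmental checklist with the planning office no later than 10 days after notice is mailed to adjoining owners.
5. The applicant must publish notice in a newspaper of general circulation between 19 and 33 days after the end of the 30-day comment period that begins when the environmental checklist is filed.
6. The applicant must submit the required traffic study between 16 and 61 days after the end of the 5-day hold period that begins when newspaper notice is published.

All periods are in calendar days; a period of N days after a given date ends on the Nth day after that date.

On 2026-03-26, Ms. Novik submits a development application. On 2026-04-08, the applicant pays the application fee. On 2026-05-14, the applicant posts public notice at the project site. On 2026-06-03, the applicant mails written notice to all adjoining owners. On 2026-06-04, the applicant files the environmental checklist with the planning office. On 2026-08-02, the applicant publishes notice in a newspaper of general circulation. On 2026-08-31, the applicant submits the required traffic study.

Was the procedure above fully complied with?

(1) due by 2026-03-26 + 14 days = 2026-04-09; done 2026-04-08 — timely.
(2) permitted from 2026-04-25 + 17 days = 2026-05-12 onward; done 2026-05-14, after the minimum wait.
(3) the permitted window runs from 2026-05-14 + 14 = 2026-05-28 to 2026-05-14 + 53 = 2026-07-06; done 2026-06-03, which is between those dates.
(4) due by 2026-06-03 + 10 days = 2026-06-13; completed 2026-06-04, before the deadline.
(5) the permitted window runs from 2026-07-04 + 19 = 2026-07-23 to 2026-07-04 + 33 = 2026-08-06; 2026-08-02 falls inside that range.
(6) the permitted window runs from 2026-08-07 + 16 = 2026-08-23 to 2026-08-07 + 61 = 2026-10-07; done 2026-08-31, which is between those dates.

Yes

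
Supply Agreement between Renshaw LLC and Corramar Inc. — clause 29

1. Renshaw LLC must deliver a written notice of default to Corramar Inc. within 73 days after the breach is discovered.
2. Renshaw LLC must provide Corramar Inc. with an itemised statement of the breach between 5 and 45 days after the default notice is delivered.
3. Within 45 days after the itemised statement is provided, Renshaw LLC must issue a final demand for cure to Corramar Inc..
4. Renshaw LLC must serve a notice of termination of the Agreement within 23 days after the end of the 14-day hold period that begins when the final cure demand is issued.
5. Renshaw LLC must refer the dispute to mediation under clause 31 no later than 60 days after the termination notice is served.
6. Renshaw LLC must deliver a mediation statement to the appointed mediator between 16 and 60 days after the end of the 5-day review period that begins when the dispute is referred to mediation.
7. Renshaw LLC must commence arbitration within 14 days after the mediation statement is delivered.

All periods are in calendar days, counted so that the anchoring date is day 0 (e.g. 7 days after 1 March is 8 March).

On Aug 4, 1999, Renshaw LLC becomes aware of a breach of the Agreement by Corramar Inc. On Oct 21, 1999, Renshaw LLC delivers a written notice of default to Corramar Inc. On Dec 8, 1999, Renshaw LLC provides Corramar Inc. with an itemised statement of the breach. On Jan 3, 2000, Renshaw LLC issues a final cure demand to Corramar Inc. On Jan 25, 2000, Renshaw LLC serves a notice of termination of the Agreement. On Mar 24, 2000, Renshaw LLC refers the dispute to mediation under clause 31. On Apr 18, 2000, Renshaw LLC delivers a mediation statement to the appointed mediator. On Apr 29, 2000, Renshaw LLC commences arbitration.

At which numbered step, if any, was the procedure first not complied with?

(1) due by Aug 4, 1999 + 73 days = Oct 16, 1999; done Oct 21, 1999 — 5 days late.

Step 1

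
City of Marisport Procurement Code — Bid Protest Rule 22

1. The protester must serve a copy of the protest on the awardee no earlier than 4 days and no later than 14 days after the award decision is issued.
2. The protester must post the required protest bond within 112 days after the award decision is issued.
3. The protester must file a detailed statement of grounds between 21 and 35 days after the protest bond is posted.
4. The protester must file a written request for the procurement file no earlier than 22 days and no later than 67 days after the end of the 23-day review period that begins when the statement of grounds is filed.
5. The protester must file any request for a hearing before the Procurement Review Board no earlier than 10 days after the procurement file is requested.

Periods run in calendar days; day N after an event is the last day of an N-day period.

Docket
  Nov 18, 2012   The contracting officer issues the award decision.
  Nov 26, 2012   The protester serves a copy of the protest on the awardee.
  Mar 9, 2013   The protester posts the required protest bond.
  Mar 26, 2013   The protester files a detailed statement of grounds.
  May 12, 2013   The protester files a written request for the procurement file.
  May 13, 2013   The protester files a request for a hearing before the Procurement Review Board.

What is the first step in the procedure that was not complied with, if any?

Step 1: the window is 4–14 days after Nov 18, 2012 (when the award decision is issued), so Nov 22, 2012 through Dec 2, 2012; done Nov 26, 2012, which is between those dates.
Step 2: 112 days after Nov 18, 2012 (when the award decision is issued) is Mar 10, 2013; Mar 9, 2013 is within that limit.
Step 3: the window is 21–35 days after Mar 9, 2013 (when the protest bond is posted), so Mar 30, 2013 through Apr 13, 2013; Mar 26, 2013 is 4 days too early.
The procedure was therefore not followed at step 3.

Step 3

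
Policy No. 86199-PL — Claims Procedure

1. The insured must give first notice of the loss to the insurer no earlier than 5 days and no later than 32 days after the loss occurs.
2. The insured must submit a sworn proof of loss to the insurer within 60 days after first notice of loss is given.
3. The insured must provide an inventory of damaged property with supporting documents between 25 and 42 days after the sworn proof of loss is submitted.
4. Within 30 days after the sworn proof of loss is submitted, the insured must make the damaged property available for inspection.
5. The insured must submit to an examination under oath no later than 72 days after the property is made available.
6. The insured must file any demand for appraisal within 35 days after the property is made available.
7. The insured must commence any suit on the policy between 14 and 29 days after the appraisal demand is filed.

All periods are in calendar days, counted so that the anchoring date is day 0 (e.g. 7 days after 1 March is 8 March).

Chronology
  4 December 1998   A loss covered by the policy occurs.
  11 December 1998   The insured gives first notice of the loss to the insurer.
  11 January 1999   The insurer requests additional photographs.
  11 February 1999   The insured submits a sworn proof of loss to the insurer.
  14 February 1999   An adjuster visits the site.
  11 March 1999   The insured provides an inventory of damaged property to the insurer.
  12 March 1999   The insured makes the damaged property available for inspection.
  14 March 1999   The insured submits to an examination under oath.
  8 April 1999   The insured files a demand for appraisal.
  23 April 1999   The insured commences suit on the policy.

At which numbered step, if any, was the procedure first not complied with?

(1) the permitted window runs from 4 December 1998 + 5 = 9 December 1998 to 4 December 1998 + 32 = 5 January 1999; done 11 December 1998 — within the window.
(2) due by 11 December 1998 + 60 days = 9 February 1999; 11 February 1999 misses that deadline by 2 days.

Step 2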